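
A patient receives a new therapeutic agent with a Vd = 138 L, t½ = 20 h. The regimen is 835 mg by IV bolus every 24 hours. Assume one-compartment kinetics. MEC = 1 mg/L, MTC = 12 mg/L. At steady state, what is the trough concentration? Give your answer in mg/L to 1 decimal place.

k = ln2/t½ = ln2/20 ≈ 0.034657 h⁻¹; fraction remaining f = e^(−kτ) = e^(−0.034657×24) ≈ 0.4353.
Single-dose peak C₀ = D/Vd = 835/138 ≈ 6.051 mg/L.
Steady-state trough Cmin,ss = C₀·f/(1−f) ≈ 6.051 × 0.4353/0.5647 ≈ 4.664 mg/L.
Trough 4.7 mg/L vs MEC 1 mg/L: adequate.

4.7 mg/L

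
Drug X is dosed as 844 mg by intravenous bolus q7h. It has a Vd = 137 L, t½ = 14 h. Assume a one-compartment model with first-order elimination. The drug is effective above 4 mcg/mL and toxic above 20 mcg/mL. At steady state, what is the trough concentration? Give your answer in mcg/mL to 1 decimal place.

k = ln2/t½ = ln2/14 ≈ 0.049511 h⁻¹; fraction remaining f = e^(−kτ) = e^(−0.049511×7) ≈ 0.7071.
At steady state, accumulation factor R = 1/(1 − e^(−kτ)) ≈ 3.4141.
Single-dose peak C₀ = D/Vd = 844/137 ≈ 6.161 mcg/mL.
Steady-state peak Cmax,ss = C₀·R ≈ 6.161 × 3.4141 ≈ 21.034 mcg/mL.
One interval later, Cmin,ss = Cmax,ss·e^(−kτ) ≈ 21.034 × 0.7071 ≈ 14.873 mcg/mL.
Trough 14.9 mcg/mL vs MEC 4 mcg/mL: adequate.

14.9 mcg/mL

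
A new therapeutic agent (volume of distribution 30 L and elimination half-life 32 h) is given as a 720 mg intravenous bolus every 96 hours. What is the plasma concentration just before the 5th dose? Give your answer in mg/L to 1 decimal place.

f = (1/2)^(τ/t½) = (1/2)^(96/32) ≈ 0.1250.
C₀ = D/Vd = 720/30 ≈ 24.000 mg/L.
Before the 5th dose, 4 doses have been given. Superposition: Cmin = C₀·(f + f² + … + f^4).
≈ 24.000 × (0.1250 + 0.0156 + 0.0020 + 0.0002) ≈ 24.000 × 0.1428 ≈ 3.427 mg/L.

3.4 mg/L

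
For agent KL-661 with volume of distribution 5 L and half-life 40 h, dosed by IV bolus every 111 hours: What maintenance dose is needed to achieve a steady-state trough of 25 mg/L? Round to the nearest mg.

731 mg

τ/t½ = 111/40 ≈ 2.775, so f = (1/2)^(111/40) ≈ 0.146097.
Cmin,ss = (D/Vd)·f/(1−f), so D = Cmin,ss·Vd·(1−f)/f.
D = 25 × 5 × (1−f)/f ≈ 25 × 5 × 5.84477 ≈ 730.60 mg.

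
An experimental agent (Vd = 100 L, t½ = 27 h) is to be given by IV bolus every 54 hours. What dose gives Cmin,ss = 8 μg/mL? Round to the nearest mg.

2400 mg

τ/t½ = 54/27 ≈ 2, so f = (1/2)^(54/27) ≈ 0.250000.
Cmin,ss = (D/Vd)·f/(1−f), so D = Cmin,ss·Vd·(1−f)/f.
D = 8 × 100 × (1−f)/f ≈ 8 × 100 × 3.00000 ≈ 2400.00 mg.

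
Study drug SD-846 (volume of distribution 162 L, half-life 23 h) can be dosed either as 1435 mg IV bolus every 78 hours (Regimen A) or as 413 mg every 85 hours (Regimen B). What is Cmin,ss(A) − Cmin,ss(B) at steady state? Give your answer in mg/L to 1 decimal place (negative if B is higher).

0.7 mg/L

Regimen A: f = (1/2)^(78/23) ≈ 0.0953; Cmin,ss = (1435/162)·f/(1−f) ≈ 0.933 mg/L.
Regimen B: f = (1/2)^(85/23) ≈ 0.0772; Cmin,ss = (413/162)·f/(1−f) ≈ 0.213 mg/L.
Difference ≈ 0.933 − 0.213 ≈ 0.720 mg/L.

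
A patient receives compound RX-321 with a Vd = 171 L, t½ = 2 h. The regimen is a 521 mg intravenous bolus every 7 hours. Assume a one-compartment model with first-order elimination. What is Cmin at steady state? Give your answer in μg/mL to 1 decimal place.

τ/t½ = 7/2 ≈ 3.5, so fraction remaining f = (1/2)^(7/2) ≈ 0.0884.
At steady state, accumulation factor R = 1/(1 − e^(−kτ)) ≈ 1.0970.
Each bolus raises the concentration by D/Vd = 521/171 ≈ 3.047 μg/mL.
Steady-state peak Cmax,ss = C₀·R ≈ 3.047 × 1.0970 ≈ 3.343 μg/mL.
Steady-state trough Cmin,ss = Cmax,ss·f ≈ 3.343 × 0.0884 ≈ 0.296 μg/mL.

0.3 μg/mL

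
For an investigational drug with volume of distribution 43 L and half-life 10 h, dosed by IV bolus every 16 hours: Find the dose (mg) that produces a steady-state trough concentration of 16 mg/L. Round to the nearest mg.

τ/t½ = 16/10 ≈ 1.6, so f = (1/2)^(16/10) ≈ 0.329877.
Cmin,ss = (D/Vd)·f/(1−f), so D = Cmin,ss·Vd·(1−f)/f.
D = 16 × 43 × (1−f)/f ≈ 16 × 43 × 2.03143 ≈ 1397.62 mg.

1398 mg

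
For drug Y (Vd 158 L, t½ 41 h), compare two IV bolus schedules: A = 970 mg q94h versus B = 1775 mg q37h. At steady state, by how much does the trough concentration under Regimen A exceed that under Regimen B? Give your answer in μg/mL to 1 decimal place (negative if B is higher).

-11.4 μg/mL

Regimen A: f = (1/2)^(94/41) ≈ 0.2041; Cmin,ss = (970/158)·f/(1−f) ≈ 1.574 μg/mL.
Regimen B: f = (1/2)^(37/41) ≈ 0.5350; Cmin,ss = (1775/158)·f/(1−f) ≈ 12.925 μg/mL.
Difference ≈ 1.574 − 12.925 ≈ -11.351 μg/mL.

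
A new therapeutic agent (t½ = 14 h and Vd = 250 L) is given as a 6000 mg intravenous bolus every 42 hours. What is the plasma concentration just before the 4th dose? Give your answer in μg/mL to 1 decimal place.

f = (1/2)^(τ/t½) = (1/2)^(42/14) ≈ 0.1250.
C₀ = D/Vd = 6000/250 ≈ 24.000 μg/mL.
Before the 4th dose, 3 doses have been given. Superposition: Cmin = C₀·(f + f² + … + f^3).
≈ 24.000 × (0.1250 + 0.0156 + 0.0020) ≈ 24.000 × 0.1426 ≈ 3.422 μg/mL.

3.4 μg/mL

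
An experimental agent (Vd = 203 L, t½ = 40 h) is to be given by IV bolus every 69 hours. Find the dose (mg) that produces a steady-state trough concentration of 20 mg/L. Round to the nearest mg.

9362 mg

τ/t½ = 69/40 ≈ 1.725, so f = (1/2)^(69/40) ≈ 0.302499.
Cmin,ss = (D/Vd)·f/(1−f), so D = Cmin,ss·Vd·(1−f)/f.
D = 20 × 203 × (1−f)/f ≈ 20 × 203 × 2.30580 ≈ 9361.55 mg.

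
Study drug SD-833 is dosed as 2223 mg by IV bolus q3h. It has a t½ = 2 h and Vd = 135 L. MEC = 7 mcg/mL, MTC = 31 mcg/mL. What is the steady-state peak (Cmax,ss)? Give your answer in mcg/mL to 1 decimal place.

Over one 3-h interval, 3/2 ≈ 1.5 half-lives elapse, leaving f ≈ 0.3536 of each dose.
At steady state, accumulation factor R = 1/(1 − e^(−kτ)) ≈ 1.5470.
Single-dose peak C₀ = D/Vd = 2223/135 ≈ 16.467 mcg/mL.
Cmax,ss = C₀/(1 − f) ≈ 16.467/0.6464 ≈ 25.475 mcg/mL.
Peak 25.5 mcg/mL vs MTC 31 mcg/mL: below toxic threshold.

25.5 mcg/mL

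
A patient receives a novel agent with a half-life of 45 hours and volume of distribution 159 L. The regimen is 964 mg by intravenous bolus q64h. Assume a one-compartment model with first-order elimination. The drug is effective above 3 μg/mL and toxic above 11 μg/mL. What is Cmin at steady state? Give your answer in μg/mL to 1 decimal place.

3.6 μg/mL

k = ln2/t½ = ln2/45 ≈ 0.015403 h⁻¹; fraction remaining f = e^(−kτ) = e^(−0.015403×64) ≈ 0.3731.
Single-dose peak C₀ = D/Vd = 964/159 ≈ 6.063 μg/mL.
Steady-state trough Cmin,ss = C₀·f/(1−f) ≈ 6.063 × 0.3731/0.6269 ≈ 3.608 μg/mL.
Trough 3.6 μg/mL vs MEC 3 μg/mL: adequate.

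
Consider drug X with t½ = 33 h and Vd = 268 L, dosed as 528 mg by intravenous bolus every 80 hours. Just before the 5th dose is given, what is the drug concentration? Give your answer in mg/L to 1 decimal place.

f = (1/2)^(τ/t½) = (1/2)^(80/33) ≈ 0.1863.
C₀ = D/Vd = 528/268 ≈ 1.970 mg/L.
Before the 5th dose, 4 doses have been given. Superposition: Cmin = C₀·(f + f² + … + f^4).
≈ 1.970 × (0.1863 + 0.0347 + 0.0065 + 0.0012) ≈ 1.970 × 0.2287 ≈ 0.451 mg/L.

0.5 mg/L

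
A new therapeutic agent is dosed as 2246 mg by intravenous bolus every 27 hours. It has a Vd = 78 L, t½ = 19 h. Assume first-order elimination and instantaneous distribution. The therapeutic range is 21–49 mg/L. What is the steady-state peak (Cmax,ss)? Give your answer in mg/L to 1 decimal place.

46.0 mg/L

Over one 27-h interval, 27/19 ≈ 1.4211 half-lives elapse, leaving f ≈ 0.3734 of each dose.
At steady state, accumulation factor R = 1/(1 − e^(−kτ)) ≈ 1.5959.
Each bolus raises the concentration by D/Vd = 2246/78 ≈ 28.795 mg/L.
Steady-state peak Cmax,ss = C₀·R ≈ 28.795 × 1.5959 ≈ 45.954 mg/L.
Peak 46.0 mg/L vs MTC 49 mg/L: below toxic threshold.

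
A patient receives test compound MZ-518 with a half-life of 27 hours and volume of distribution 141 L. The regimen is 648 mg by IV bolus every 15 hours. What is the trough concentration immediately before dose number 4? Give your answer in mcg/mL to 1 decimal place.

f = (1/2)^(τ/t½) = (1/2)^(15/27) ≈ 0.6804.
C₀ = D/Vd = 648/141 ≈ 4.596 mcg/mL.
Before the 4th dose, 3 doses have been given. Superposition: Cmin = C₀·(f + f² + … + f^3).
≈ 4.596 × (0.6804 + 0.4629 + 0.3150) ≈ 4.596 × 1.4583 ≈ 6.702 mcg/mL.

6.7 mcg/mL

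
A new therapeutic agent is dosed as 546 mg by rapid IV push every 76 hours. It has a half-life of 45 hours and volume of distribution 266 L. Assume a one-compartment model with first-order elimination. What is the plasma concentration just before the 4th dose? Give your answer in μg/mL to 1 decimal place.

f = (1/2)^(τ/t½) = (1/2)^(76/45) ≈ 0.3102.
C₀ = D/Vd = 546/266 ≈ 2.053 μg/mL.
Before the 4th dose, 3 doses have been given. Superposition: Cmin = C₀·(f + f² + … + f^3).
≈ 2.053 × (0.3102 + 0.0962 + 0.0298) ≈ 2.053 × 0.4362 ≈ 0.896 μg/mL.

0.9 μg/mL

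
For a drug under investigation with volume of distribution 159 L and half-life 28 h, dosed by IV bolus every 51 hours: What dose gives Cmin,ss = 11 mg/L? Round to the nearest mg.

4433 mg

τ/t½ = 51/28 ≈ 1.8214, so f = (1/2)^(51/28) ≈ 0.282941.
Cmin,ss = (D/Vd)·f/(1−f), so D = Cmin,ss·Vd·(1−f)/f.
D = 11 × 159 × (1−f)/f ≈ 11 × 159 × 2.53431 ≈ 4432.51 mg.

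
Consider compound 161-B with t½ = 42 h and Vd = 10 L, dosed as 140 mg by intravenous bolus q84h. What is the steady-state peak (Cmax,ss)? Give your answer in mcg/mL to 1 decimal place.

18.7 mcg/mL

τ = 84 h = 2 half-lives, so f = (1/2)^2 = 0.25.
At steady state, R = 1/(1 − 0.25) = 4/3.
Single-dose peak C₀ = D/Vd = 140/10 = 14 mcg/mL.
Steady-state peak Cmax,ss = C₀·R = 14 × 4/3 ≈ 18.667 mcg/mL.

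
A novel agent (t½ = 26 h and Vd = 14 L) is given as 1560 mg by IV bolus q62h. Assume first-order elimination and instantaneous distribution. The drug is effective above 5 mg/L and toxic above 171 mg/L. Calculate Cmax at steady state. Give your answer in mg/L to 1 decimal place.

Over one 62-h interval, 62/26 ≈ 2.3846 half-lives elapse, leaving f ≈ 0.1915 of each dose.
At steady state, accumulation factor R = 1/(1 − e^(−kτ)) ≈ 1.2369.
Each bolus raises the concentration by D/Vd = 1560/14 ≈ 111.429 mg/L.
Steady-state peak Cmax,ss = C₀·R ≈ 111.429 × 1.2369 ≈ 137.827 mg/L.
Peak 137.8 mg/L vs MTC 171 mg/L: below toxic threshold.

137.8 mg/L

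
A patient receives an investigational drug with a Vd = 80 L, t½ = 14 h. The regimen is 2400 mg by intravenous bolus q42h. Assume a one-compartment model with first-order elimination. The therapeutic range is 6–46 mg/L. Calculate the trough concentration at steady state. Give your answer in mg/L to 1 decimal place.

τ = 42 h = 3 half-lives, so f = (1/2)^3 = 0.125.
At steady state, R = 1/(1 − 0.125) = 8/7.
Single-dose peak C₀ = D/Vd = 2400/80 = 30 mg/L.
Steady-state peak Cmax,ss = C₀·R = 30 × 8/7 ≈ 34.286 mg/L.
Steady-state trough Cmin,ss = Cmax,ss·f ≈ 34.286 × 0.125 ≈ 4.286 mg/L.
Trough 4.3 mg/L vs MEC 6 mg/L: subtherapeutic.

4.3 mg/L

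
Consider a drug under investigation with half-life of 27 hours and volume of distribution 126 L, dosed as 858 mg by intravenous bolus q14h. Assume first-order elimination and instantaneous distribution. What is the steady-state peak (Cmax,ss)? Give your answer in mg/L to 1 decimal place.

22.6 mg/L

τ/t½ = 14/27 ≈ 0.51852, so fraction remaining f = (1/2)^(14/27) ≈ 0.6981.
At steady state, accumulation factor R = 1/(1 − e^(−kτ)) ≈ 3.3124.
Each bolus raises the concentration by D/Vd = 858/126 ≈ 6.810 mg/L.
Cmax,ss = C₀/(1 − f) ≈ 6.810/0.3019 ≈ 22.557 mg/L.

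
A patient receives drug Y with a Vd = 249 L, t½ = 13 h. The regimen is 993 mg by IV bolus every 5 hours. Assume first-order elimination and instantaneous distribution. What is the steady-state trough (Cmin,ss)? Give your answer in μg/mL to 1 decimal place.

13.1 μg/mL

τ/t½ = 5/13 ≈ 0.38462, so fraction remaining f = (1/2)^(5/13) ≈ 0.7660.
Single-dose peak C₀ = D/Vd = 993/249 ≈ 3.988 μg/mL.
Steady-state trough Cmin,ss = C₀·f/(1−f) ≈ 3.988 × 0.7660/0.2340 ≈ 13.055 μg/mL.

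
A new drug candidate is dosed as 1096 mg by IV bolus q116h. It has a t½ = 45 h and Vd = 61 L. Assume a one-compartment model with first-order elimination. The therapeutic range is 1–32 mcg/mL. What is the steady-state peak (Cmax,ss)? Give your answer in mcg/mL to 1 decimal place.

Over one 116-h interval, 116/45 ≈ 2.5778 half-lives elapse, leaving f ≈ 0.1675 of each dose.
Accumulation ratio R = 1/(1 − f) ≈ 1/0.8325 ≈ 1.2012.
Each bolus raises the concentration by D/Vd = 1096/61 ≈ 17.967 mcg/mL.
Steady-state peak Cmax,ss = C₀·R ≈ 17.967 × 1.2012 ≈ 21.582 mcg/mL.
Peak 21.6 mcg/mL vs MTC 32 mcg/mL: below toxic threshold.

21.6 mcg/mL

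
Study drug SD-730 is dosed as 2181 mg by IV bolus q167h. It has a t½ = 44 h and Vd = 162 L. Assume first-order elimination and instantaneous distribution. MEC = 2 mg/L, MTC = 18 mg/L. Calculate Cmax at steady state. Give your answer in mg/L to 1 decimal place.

14.5 mg/L

Over one 167-h interval, 167/44 ≈ 3.7955 half-lives elapse, leaving f ≈ 0.0720 of each dose.
At steady state, accumulation factor R = 1/(1 − e^(−kτ)) ≈ 1.0776.
Each bolus raises the concentration by D/Vd = 2181/162 ≈ 13.463 mg/L.
Cmax,ss = C₀/(1 − f) ≈ 13.463/0.9280 ≈ 14.508 mg/L.
Peak 14.5 mg/L vs MTC 18 mg/L: below toxic threshold.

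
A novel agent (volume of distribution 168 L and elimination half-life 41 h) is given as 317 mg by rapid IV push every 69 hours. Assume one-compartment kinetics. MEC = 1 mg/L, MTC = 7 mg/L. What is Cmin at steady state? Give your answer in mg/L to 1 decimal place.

0.9 mg/L

Over one 69-h interval, 69/41 ≈ 1.6829 half-lives elapse, leaving f ≈ 0.3115 of each dose.
Accumulation ratio R = 1/(1 − f) ≈ 1/0.6885 ≈ 1.4524.
Single-dose peak C₀ = D/Vd = 317/168 ≈ 1.887 mg/L.
Cmax,ss = C₀/(1 − f) ≈ 1.887/0.6885 ≈ 2.741 mg/L.
One interval later, Cmin,ss = Cmax,ss·e^(−kτ) ≈ 2.741 × 0.3115 ≈ 0.854 mg/L.
Trough 0.9 mg/L vs MEC 1 mg/L: subtherapeutic.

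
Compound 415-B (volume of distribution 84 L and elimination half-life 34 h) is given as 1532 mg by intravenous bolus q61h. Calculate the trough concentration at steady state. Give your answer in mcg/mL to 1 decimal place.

k = ln2/t½ = ln2/34 ≈ 0.020387 h⁻¹; fraction remaining f = e^(−kτ) = e^(−0.020387×61) ≈ 0.2883.
At steady state, accumulation factor R = 1/(1 − e^(−kτ)) ≈ 1.4051.
Single-dose peak C₀ = D/Vd = 1532/84 ≈ 18.238 mcg/mL.
Cmax,ss = C₀/(1 − f) ≈ 18.238/0.7117 ≈ 25.626 mcg/mL.
One interval later, Cmin,ss = Cmax,ss·e^(−kτ) ≈ 25.626 × 0.2883 ≈ 7.388 mcg/mL.

7.4 mcg/mL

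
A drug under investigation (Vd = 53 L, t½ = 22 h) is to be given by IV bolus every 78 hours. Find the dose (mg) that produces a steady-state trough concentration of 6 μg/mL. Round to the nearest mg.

3395 mg

τ/t½ = 78/22 ≈ 3.5455, so f = (1/2)^(78/22) ≈ 0.085647.
Cmin,ss = (D/Vd)·f/(1−f), so D = Cmin,ss·Vd·(1−f)/f.
D = 6 × 53 × (1−f)/f ≈ 6 × 53 × 10.67583 ≈ 3394.91 mg.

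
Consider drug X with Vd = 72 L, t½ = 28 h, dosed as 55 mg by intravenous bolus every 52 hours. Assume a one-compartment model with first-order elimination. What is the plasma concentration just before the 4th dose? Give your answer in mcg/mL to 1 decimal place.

0.3 mcg/mL

f = (1/2)^(τ/t½) = (1/2)^(52/28) ≈ 0.2760.
C₀ = D/Vd = 55/72 ≈ 0.764 mcg/mL.
Before the 4th dose, 3 doses have been given. Superposition: Cmin = C₀·(f + f² + … + f^3).
≈ 0.764 × (0.2760 + 0.0762 + 0.0210) ≈ 0.764 × 0.3732 ≈ 0.285 mcg/mL.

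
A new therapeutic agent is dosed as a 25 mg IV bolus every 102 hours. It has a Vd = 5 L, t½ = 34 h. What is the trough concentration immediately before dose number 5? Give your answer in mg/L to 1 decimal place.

f = (1/2)^(τ/t½) = (1/2)^(102/34) ≈ 0.1250.
C₀ = D/Vd = 25/5 ≈ 5.000 mg/L.
Before the 5th dose, 4 doses have been given. Superposition: Cmin = C₀·(f + f² + … + f^4).
≈ 5.000 × (0.1250 + 0.0156 + 0.0020 + 0.0002) ≈ 5.000 × 0.1428 ≈ 0.714 mg/L.

0.7 mg/L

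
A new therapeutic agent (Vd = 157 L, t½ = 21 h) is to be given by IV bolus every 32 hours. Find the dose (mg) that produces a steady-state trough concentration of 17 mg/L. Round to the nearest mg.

5006 mg

τ/t½ = 32/21 ≈ 1.5238, so f = (1/2)^(32/21) ≈ 0.347766.
Cmin,ss = (D/Vd)·f/(1−f), so D = Cmin,ss·Vd·(1−f)/f.
D = 17 × 157 × (1−f)/f ≈ 17 × 157 × 1.87550 ≈ 5005.71 mg.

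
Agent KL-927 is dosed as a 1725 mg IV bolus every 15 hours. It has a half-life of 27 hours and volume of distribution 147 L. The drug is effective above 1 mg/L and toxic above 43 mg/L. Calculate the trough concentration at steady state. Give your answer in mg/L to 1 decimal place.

τ/t½ = 15/27 ≈ 0.55556, so fraction remaining f = (1/2)^(15/27) ≈ 0.6804.
Single-dose peak C₀ = D/Vd = 1725/147 ≈ 11.735 mg/L.
Steady-state trough Cmin,ss = C₀·f/(1−f) ≈ 11.735 × 0.6804/0.3196 ≈ 24.983 mg/L.
Trough 25.0 mg/L vs MEC 1 mg/L: adequate.

25.0 mg/L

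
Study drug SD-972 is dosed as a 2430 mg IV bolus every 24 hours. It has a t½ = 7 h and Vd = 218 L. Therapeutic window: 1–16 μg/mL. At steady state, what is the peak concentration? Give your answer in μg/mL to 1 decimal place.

12.3 μg/mL

Over one 24-h interval, 24/7 ≈ 3.4286 half-lives elapse, leaving f ≈ 0.0929 of each dose.
At steady state, accumulation factor R = 1/(1 − e^(−kτ)) ≈ 1.1024.
Single-dose peak C₀ = D/Vd = 2430/218 ≈ 11.147 μg/mL.
Steady-state peak Cmax,ss = C₀·R ≈ 11.147 × 1.1024 ≈ 12.288 μg/mL.
Peak 12.3 μg/mL vs MTC 16 μg/mL: below toxic threshold.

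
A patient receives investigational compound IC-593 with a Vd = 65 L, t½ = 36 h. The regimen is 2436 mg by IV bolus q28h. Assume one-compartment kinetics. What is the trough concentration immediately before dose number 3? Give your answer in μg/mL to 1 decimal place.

34.6 μg/mL

f = (1/2)^(τ/t½) = (1/2)^(28/36) ≈ 0.5833.
C₀ = D/Vd = 2436/65 ≈ 37.477 μg/mL.
Before the 3rd dose, 2 doses have been given. Superposition: Cmin = C₀·(f + f²).
≈ 37.477 × (0.5833 + 0.3402) ≈ 37.477 × 0.9235 ≈ 34.610 μg/mL.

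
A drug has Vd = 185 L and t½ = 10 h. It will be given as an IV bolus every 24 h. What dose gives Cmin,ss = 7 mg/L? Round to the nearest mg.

τ/t½ = 24/10 ≈ 2.4, so f = (1/2)^(24/10) ≈ 0.189465.
Cmin,ss = (D/Vd)·f/(1−f), so D = Cmin,ss·Vd·(1−f)/f.
D = 7 × 185 × (1−f)/f ≈ 7 × 185 × 4.27802 ≈ 5540.04 mg.

5540 mg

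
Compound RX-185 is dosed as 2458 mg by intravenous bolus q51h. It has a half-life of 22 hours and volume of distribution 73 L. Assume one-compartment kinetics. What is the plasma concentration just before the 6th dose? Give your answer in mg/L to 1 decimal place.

8.4 mg/L

f = (1/2)^(τ/t½) = (1/2)^(51/22) ≈ 0.2005.
C₀ = D/Vd = 2458/73 ≈ 33.671 mg/L.
Before the 6th dose, 5 doses have been given. Superposition: Cmin = C₀·(f + f² + … + f^5).
≈ 33.671 × (0.2005 + 0.0402 + 0.0081 + 0.0016 + 0.0003) ≈ 33.671 × 0.2507 ≈ 8.441 mg/L.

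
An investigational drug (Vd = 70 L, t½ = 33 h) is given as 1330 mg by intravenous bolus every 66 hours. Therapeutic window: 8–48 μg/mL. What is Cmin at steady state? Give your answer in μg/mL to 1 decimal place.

6.3 μg/mL

The dosing interval is 2 half-lives, so f = 2^(−2) = 0.25.
Accumulation ratio R = 1/(1 − f) = 1/0.75 = 4/3.
Single-dose peak C₀ = D/Vd = 1330/70 = 19 μg/mL.
Steady-state peak Cmax,ss = C₀·R = 19 × 4/3 ≈ 25.333 μg/mL.
Steady-state trough Cmin,ss = Cmax,ss·f ≈ 25.333 × 0.25 ≈ 6.333 μg/mL.
Trough 6.3 μg/mL vs MEC 8 μg/mL: subtherapeutic.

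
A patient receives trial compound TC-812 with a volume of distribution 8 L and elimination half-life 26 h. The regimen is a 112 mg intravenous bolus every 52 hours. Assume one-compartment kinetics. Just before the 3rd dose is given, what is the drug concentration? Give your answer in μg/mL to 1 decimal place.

4.4 μg/mL

f = (1/2)^(τ/t½) = (1/2)^(52/26) ≈ 0.2500.
C₀ = D/Vd = 112/8 ≈ 14.000 μg/mL.
Before the 3rd dose, 2 doses have been given. Superposition: Cmin = C₀·(f + f²).
≈ 14.000 × (0.2500 + 0.0625) ≈ 14.000 × 0.3125 ≈ 4.375 μg/mL.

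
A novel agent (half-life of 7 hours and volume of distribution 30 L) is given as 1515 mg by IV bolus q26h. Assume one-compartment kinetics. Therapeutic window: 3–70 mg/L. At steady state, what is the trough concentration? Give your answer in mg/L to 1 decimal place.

k = ln2/t½ = ln2/7 ≈ 0.099021 h⁻¹; fraction remaining f = e^(−kτ) = e^(−0.099021×26) ≈ 0.0762.
Each bolus raises the concentration by D/Vd = 1515/30 ≈ 50.500 mg/L.
Steady-state trough Cmin,ss = C₀·f/(1−f) ≈ 50.500 × 0.0762/0.9238 ≈ 4.166 mg/L.
Trough 4.2 mg/L vs MEC 3 mg/L: adequate.

4.2 mg/L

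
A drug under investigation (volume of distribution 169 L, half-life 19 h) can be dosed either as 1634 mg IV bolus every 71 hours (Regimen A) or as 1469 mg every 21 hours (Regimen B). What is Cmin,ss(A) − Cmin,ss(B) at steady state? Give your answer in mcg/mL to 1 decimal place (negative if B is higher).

Regimen A: f = (1/2)^(71/19) ≈ 0.0750; Cmin,ss = (1634/169)·f/(1−f) ≈ 0.784 mcg/mL.
Regimen B: f = (1/2)^(21/19) ≈ 0.4648; Cmin,ss = (1469/169)·f/(1−f) ≈ 7.549 mcg/mL.
Difference ≈ 0.784 − 7.549 ≈ -6.765 mcg/mL.

-6.8 mcg/mL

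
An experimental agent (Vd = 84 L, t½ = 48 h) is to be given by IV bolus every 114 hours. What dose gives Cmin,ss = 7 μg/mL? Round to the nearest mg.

τ/t½ = 114/48 ≈ 2.375, so f = (1/2)^(114/48) ≈ 0.192776.
Cmin,ss = (D/Vd)·f/(1−f), so D = Cmin,ss·Vd·(1−f)/f.
D = 7 × 84 × (1−f)/f ≈ 7 × 84 × 4.18737 ≈ 2462.17 mg.

2462 mg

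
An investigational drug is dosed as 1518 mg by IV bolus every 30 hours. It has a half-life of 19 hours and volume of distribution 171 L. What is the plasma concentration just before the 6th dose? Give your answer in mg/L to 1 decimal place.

f = (1/2)^(τ/t½) = (1/2)^(30/19) ≈ 0.3347.
C₀ = D/Vd = 1518/171 ≈ 8.877 mg/L.
Before the 6th dose, 5 doses have been given. Superposition: Cmin = C₀·(f + f² + … + f^5).
≈ 8.877 × (0.3347 + 0.1120 + 0.0375 + 0.0125 + 0.0042) ≈ 8.877 × 0.5009 ≈ 4.446 mg/L.

4.4 mg/L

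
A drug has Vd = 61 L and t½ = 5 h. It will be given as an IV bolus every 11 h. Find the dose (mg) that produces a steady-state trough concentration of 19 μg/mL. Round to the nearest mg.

4166 mg

τ/t½ = 11/5 ≈ 2.2, so f = (1/2)^(11/5) ≈ 0.217638.
Cmin,ss = (D/Vd)·f/(1−f), so D = Cmin,ss·Vd·(1−f)/f.
D = 19 × 61 × (1−f)/f ≈ 19 × 61 × 3.59479 ≈ 4166.36 mg.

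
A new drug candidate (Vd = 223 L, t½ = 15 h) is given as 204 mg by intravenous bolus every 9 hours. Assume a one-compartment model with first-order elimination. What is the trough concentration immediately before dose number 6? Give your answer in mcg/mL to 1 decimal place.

1.6 mcg/mL

f = (1/2)^(τ/t½) = (1/2)^(9/15) ≈ 0.6598.
C₀ = D/Vd = 204/223 ≈ 0.915 mcg/mL.
Before the 6th dose, 5 doses have been given. Superposition: Cmin = C₀·(f + f² + … + f^5).
≈ 0.915 × (0.6598 + 0.4353 + 0.2872 + 0.1895 + 0.1250) ≈ 0.915 × 1.6968 ≈ 1.553 mcg/mL.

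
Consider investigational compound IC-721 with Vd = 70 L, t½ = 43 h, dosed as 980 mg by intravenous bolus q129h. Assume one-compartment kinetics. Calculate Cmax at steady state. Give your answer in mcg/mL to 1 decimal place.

τ = 129 h = 3 half-lives, so f = (1/2)^3 = 0.125.
At steady state, R = 1/(1 − 0.125) = 8/7.
Single-dose peak C₀ = D/Vd = 980/70 = 14 mcg/mL.
Steady-state peak Cmax,ss = C₀·R = 14 × 8/7 ≈ 16.000 mcg/mL.

16.0 mcg/mL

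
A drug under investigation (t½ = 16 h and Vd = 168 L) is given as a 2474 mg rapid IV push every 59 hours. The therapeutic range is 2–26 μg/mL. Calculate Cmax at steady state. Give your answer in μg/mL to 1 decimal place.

16.0 μg/mL

k = ln2/t½ = ln2/16 ≈ 0.043322 h⁻¹; fraction remaining f = e^(−kτ) = e^(−0.043322×59) ≈ 0.0776.
At steady state, accumulation factor R = 1/(1 − e^(−kτ)) ≈ 1.0841.
Each bolus raises the concentration by D/Vd = 2474/168 ≈ 14.726 μg/mL.
Steady-state peak Cmax,ss = C₀·R ≈ 14.726 × 1.0841 ≈ 15.964 μg/mL.
Peak 16.0 μg/mL vs MTC 26 μg/mL: below toxic threshold.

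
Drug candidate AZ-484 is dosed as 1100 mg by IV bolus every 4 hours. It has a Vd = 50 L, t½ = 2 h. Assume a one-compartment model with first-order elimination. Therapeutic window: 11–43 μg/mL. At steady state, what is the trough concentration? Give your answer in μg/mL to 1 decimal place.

τ = 4 h = 2 half-lives, so f = (1/2)^2 = 0.25.
At steady state, R = 1/(1 − 0.25) = 4/3.
Single-dose peak C₀ = D/Vd = 1100/50 = 22 μg/mL.
Steady-state peak Cmax,ss = C₀·R = 22 × 4/3 ≈ 29.333 μg/mL.
Steady-state trough Cmin,ss = Cmax,ss·f ≈ 29.333 × 0.25 ≈ 7.333 μg/mL.
Trough 7.3 μg/mL vs MEC 11 μg/mL: subtherapeutic.

7.3 μg/mL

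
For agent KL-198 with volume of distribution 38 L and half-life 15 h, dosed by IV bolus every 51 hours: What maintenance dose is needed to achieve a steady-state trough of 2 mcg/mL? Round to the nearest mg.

726 mg

τ/t½ = 51/15 ≈ 3.4, so f = (1/2)^(51/15) ≈ 0.094732.
Cmin,ss = (D/Vd)·f/(1−f), so D = Cmin,ss·Vd·(1−f)/f.
D = 2 × 38 × (1−f)/f ≈ 2 × 38 × 9.55610 ≈ 726.26 mg.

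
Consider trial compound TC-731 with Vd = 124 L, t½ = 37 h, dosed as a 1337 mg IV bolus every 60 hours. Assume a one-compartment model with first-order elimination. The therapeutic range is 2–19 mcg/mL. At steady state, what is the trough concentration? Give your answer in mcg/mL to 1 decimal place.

Over one 60-h interval, 60/37 ≈ 1.6216 half-lives elapse, leaving f ≈ 0.3250 of each dose.
Each bolus raises the concentration by D/Vd = 1337/124 ≈ 10.782 mcg/mL.
Steady-state trough Cmin,ss = C₀·f/(1−f) ≈ 10.782 × 0.3250/0.6750 ≈ 5.191 mcg/mL.
Trough 5.2 mcg/mL vs MEC 2 mcg/mL: adequate.

5.2 mcg/mL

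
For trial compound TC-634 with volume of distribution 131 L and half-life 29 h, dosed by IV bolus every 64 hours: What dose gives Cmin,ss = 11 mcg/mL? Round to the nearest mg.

τ/t½ = 64/29 ≈ 2.2069, so f = (1/2)^(64/29) ≈ 0.216600.
Cmin,ss = (D/Vd)·f/(1−f), so D = Cmin,ss·Vd·(1−f)/f.
D = 11 × 131 × (1−f)/f ≈ 11 × 131 × 3.61681 ≈ 5211.82 mg.

5212 mg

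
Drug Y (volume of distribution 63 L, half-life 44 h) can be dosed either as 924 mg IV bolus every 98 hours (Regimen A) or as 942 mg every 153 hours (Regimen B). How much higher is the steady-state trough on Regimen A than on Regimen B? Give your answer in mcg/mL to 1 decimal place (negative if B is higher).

2.5 mcg/mL

Regimen A: f = (1/2)^(98/44) ≈ 0.2136; Cmin,ss = (924/63)·f/(1−f) ≈ 3.984 mcg/mL.
Regimen B: f = (1/2)^(153/44) ≈ 0.0898; Cmin,ss = (942/63)·f/(1−f) ≈ 1.475 mcg/mL.
Difference ≈ 3.984 − 1.475 ≈ 2.509 mcg/mL.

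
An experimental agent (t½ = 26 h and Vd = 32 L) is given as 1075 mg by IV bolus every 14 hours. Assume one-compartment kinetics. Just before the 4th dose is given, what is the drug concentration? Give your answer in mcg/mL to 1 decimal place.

f = (1/2)^(τ/t½) = (1/2)^(14/26) ≈ 0.6885.
C₀ = D/Vd = 1075/32 ≈ 33.594 mcg/mL.
Before the 4th dose, 3 doses have been given. Superposition: Cmin = C₀·(f + f² + … + f^3).
≈ 33.594 × (0.6885 + 0.4740 + 0.3264) ≈ 33.594 × 1.4889 ≈ 50.018 mcg/mL.

50.0 mcg/mL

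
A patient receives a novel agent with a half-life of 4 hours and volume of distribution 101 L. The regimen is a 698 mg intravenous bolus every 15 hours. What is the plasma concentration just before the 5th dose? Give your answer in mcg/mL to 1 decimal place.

f = (1/2)^(τ/t½) = (1/2)^(15/4) ≈ 0.0743.
C₀ = D/Vd = 698/101 ≈ 6.911 mcg/mL.
Before the 5th dose, 4 doses have been given. Superposition: Cmin = C₀·(f + f² + … + f^4).
≈ 6.911 × (0.0743 + 0.0055 + 0.0004 + 0.0000) ≈ 6.911 × 0.0802 ≈ 0.554 mcg/mL.

0.6 mcg/mL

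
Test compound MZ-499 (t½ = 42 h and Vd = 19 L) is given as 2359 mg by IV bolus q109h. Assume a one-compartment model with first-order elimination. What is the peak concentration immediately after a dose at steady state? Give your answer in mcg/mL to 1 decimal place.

τ/t½ = 109/42 ≈ 2.5952, so fraction remaining f = (1/2)^(109/42) ≈ 0.1655.
At steady state, accumulation factor R = 1/(1 − e^(−kτ)) ≈ 1.1983.
Each bolus raises the concentration by D/Vd = 2359/19 ≈ 124.158 mcg/mL.
Steady-state peak Cmax,ss = C₀·R ≈ 124.158 × 1.1983 ≈ 148.779 mcg/mL.

148.8 mcg/mL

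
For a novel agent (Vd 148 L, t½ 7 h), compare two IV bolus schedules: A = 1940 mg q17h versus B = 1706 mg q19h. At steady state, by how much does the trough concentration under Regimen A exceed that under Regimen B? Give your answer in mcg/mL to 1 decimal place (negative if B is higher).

0.9 mcg/mL

Regimen A: f = (1/2)^(17/7) ≈ 0.1857; Cmin,ss = (1940/148)·f/(1−f) ≈ 2.989 mcg/mL.
Regimen B: f = (1/2)^(19/7) ≈ 0.1524; Cmin,ss = (1706/148)·f/(1−f) ≈ 2.073 mcg/mL.
Difference ≈ 2.989 − 2.073 ≈ 0.916 mcg/mL.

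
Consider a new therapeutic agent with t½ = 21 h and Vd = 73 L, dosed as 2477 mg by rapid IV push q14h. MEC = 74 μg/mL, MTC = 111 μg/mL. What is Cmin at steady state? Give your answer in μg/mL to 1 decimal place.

k = ln2/t½ = ln2/21 ≈ 0.033007 h⁻¹; fraction remaining f = e^(−kτ) = e^(−0.033007×14) ≈ 0.6300.
Accumulation ratio R = 1/(1 − f) ≈ 1/0.3700 ≈ 2.7027.
Single-dose peak C₀ = D/Vd = 2477/73 ≈ 33.932 μg/mL.
Steady-state peak Cmax,ss = C₀·R ≈ 33.932 × 2.7027 ≈ 91.708 μg/mL.
One interval later, Cmin,ss = Cmax,ss·e^(−kτ) ≈ 91.708 × 0.6300 ≈ 57.776 μg/mL.
Trough 57.8 μg/mL vs MEC 74 μg/mL: subtherapeutic.

57.8 μg/mL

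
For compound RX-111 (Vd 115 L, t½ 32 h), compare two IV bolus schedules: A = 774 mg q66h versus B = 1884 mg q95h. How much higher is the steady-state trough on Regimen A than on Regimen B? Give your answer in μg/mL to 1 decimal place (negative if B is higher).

-0.3 μg/mL

Regimen A: f = (1/2)^(66/32) ≈ 0.2394; Cmin,ss = (774/115)·f/(1−f) ≈ 2.118 μg/mL.
Regimen B: f = (1/2)^(95/32) ≈ 0.1277; Cmin,ss = (1884/115)·f/(1−f) ≈ 2.398 μg/mL.
Difference ≈ 2.118 − 2.398 ≈ -0.280 μg/mL.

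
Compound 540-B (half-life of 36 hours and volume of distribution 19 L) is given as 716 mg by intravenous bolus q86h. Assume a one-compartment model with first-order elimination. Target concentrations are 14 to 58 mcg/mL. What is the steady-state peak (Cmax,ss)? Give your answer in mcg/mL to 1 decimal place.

τ/t½ = 86/36 ≈ 2.3889, so fraction remaining f = (1/2)^(86/36) ≈ 0.1909.
At steady state, accumulation factor R = 1/(1 − e^(−kτ)) ≈ 1.2359.
Single-dose peak C₀ = D/Vd = 716/19 ≈ 37.684 mcg/mL.
Steady-state peak Cmax,ss = C₀·R ≈ 37.684 × 1.2359 ≈ 46.574 mcg/mL.
Peak 46.6 mcg/mL vs MTC 58 mcg/mL: below toxic threshold.

46.6 mcg/mL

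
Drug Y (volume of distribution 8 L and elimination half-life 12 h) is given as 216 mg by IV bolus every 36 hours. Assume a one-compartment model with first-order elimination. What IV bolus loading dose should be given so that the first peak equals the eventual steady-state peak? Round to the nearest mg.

247 mg

f = (1/2)^(36/12) ≈ 0.125000; accumulation ratio R = 1/(1−f) ≈ 1.14286.
Loading dose to hit Cmax,ss on first dose: D_load = D_maint·R ≈ 216 × 1.14286 ≈ 246.86 mg.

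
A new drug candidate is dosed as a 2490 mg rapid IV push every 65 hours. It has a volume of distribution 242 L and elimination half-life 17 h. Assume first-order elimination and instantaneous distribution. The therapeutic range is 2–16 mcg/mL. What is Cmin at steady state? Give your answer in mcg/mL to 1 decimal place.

0.8 mcg/mL

Over one 65-h interval, 65/17 ≈ 3.8235 half-lives elapse, leaving f ≈ 0.0706 of each dose.
Accumulation ratio R = 1/(1 − f) ≈ 1/0.9294 ≈ 1.0760.
Single-dose peak C₀ = D/Vd = 2490/242 ≈ 10.289 mcg/mL.
Steady-state peak Cmax,ss = C₀·R ≈ 10.289 × 1.0760 ≈ 11.071 mcg/mL.
Steady-state trough Cmin,ss = Cmax,ss·f ≈ 11.071 × 0.0706 ≈ 0.782 mcg/mL.
Trough 0.8 mcg/mL vs MEC 2 mcg/mL: subtherapeutic.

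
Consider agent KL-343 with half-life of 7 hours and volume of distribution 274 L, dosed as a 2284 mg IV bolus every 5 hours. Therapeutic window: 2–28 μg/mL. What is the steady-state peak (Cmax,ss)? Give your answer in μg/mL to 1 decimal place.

τ/t½ = 5/7 ≈ 0.71429, so fraction remaining f = (1/2)^(5/7) ≈ 0.6095.
At steady state, accumulation factor R = 1/(1 − e^(−kτ)) ≈ 2.5608.
Single-dose peak C₀ = D/Vd = 2284/274 ≈ 8.336 μg/mL.
Steady-state peak Cmax,ss = C₀·R ≈ 8.336 × 2.5608 ≈ 21.347 μg/mL.
Peak 21.3 μg/mL vs MTC 28 μg/mL: below toxic threshold.

21.3 μg/mL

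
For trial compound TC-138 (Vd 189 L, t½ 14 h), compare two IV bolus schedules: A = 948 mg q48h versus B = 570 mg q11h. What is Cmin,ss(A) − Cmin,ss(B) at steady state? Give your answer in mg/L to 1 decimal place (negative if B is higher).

-3.7 mg/L

Regimen A: f = (1/2)^(48/14) ≈ 0.0929; Cmin,ss = (948/189)·f/(1−f) ≈ 0.514 mg/L.
Regimen B: f = (1/2)^(11/14) ≈ 0.5801; Cmin,ss = (570/189)·f/(1−f) ≈ 4.166 mg/L.
Difference ≈ 0.514 − 4.166 ≈ -3.652 mg/L.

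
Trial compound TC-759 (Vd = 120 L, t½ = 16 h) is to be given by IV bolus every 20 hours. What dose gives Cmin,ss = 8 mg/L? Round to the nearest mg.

1323 mg

τ/t½ = 20/16 ≈ 1.25, so f = (1/2)^(20/16) ≈ 0.420448.
Cmin,ss = (D/Vd)·f/(1−f), so D = Cmin,ss·Vd·(1−f)/f.
D = 8 × 120 × (1−f)/f ≈ 8 × 120 × 1.37842 ≈ 1323.28 mg.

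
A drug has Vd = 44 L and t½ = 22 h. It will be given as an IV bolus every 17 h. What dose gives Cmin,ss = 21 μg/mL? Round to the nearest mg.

655 mg

τ/t½ = 17/22 ≈ 0.77273, so f = (1/2)^(17/22) ≈ 0.585310.
Cmin,ss = (D/Vd)·f/(1−f), so D = Cmin,ss·Vd·(1−f)/f.
D = 21 × 44 × (1−f)/f ≈ 21 × 44 × 0.70850 ≈ 654.65 mg.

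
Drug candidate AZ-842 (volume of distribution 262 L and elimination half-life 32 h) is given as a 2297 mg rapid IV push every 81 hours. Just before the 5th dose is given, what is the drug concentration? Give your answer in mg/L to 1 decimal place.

f = (1/2)^(τ/t½) = (1/2)^(81/32) ≈ 0.1730.
C₀ = D/Vd = 2297/262 ≈ 8.767 mg/L.
Before the 5th dose, 4 doses have been given. Superposition: Cmin = C₀·(f + f² + … + f^4).
≈ 8.767 × (0.1730 + 0.0299 + 0.0052 + 0.0009) ≈ 8.767 × 0.2090 ≈ 1.832 mg/L.

1.8 mg/L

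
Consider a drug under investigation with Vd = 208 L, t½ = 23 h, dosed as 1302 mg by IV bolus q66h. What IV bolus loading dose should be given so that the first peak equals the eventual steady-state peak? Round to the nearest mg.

f = (1/2)^(66/23) ≈ 0.136828; accumulation ratio R = 1/(1−f) ≈ 1.15852.
Loading dose to hit Cmax,ss on first dose: D_load = D_maint·R ≈ 1302 × 1.15852 ≈ 1508.39 mg.

1508 mg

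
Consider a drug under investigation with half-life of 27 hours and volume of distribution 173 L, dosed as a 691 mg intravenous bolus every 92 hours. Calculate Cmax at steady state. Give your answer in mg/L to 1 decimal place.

4.4 mg/L

Over one 92-h interval, 92/27 ≈ 3.4074 half-lives elapse, leaving f ≈ 0.0942 of each dose.
Accumulation ratio R = 1/(1 − f) ≈ 1/0.9058 ≈ 1.1040.
Single-dose peak C₀ = D/Vd = 691/173 ≈ 3.994 mg/L.
Steady-state peak Cmax,ss = C₀·R ≈ 3.994 × 1.1040 ≈ 4.409 mg/L.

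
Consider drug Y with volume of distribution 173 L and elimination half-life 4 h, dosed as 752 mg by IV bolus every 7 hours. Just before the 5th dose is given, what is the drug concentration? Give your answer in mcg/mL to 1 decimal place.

f = (1/2)^(τ/t½) = (1/2)^(7/4) ≈ 0.2973.
C₀ = D/Vd = 752/173 ≈ 4.347 mcg/mL.
Before the 5th dose, 4 doses have been given. Superposition: Cmin = C₀·(f + f² + … + f^4).
≈ 4.347 × (0.2973 + 0.0884 + 0.0263 + 0.0078) ≈ 4.347 × 0.4198 ≈ 1.825 mcg/mL.

1.8 mcg/mL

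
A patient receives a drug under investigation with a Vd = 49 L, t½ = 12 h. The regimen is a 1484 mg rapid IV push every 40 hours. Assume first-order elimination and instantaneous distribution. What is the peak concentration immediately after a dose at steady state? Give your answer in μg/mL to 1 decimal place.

33.6 μg/mL

k = ln2/t½ = ln2/12 ≈ 0.057762 h⁻¹; fraction remaining f = e^(−kτ) = e^(−0.057762×40) ≈ 0.0992.
Accumulation ratio R = 1/(1 − f) ≈ 1/0.9008 ≈ 1.1101.
Single-dose peak C₀ = D/Vd = 1484/49 ≈ 30.286 μg/mL.
Steady-state peak Cmax,ss = C₀·R ≈ 30.286 × 1.1101 ≈ 33.620 μg/mL.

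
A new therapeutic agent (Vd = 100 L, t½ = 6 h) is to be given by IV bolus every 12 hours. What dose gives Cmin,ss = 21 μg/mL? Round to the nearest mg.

6300 mg

τ/t½ = 12/6 ≈ 2, so f = (1/2)^(12/6) ≈ 0.250000.
Cmin,ss = (D/Vd)·f/(1−f), so D = Cmin,ss·Vd·(1−f)/f.
D = 21 × 100 × (1−f)/f ≈ 21 × 100 × 3.00000 ≈ 6300.00 mg.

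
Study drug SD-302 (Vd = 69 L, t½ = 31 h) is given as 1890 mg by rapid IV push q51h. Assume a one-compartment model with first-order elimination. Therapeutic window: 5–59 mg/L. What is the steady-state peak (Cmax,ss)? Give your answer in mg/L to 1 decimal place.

40.3 mg/L

Over one 51-h interval, 51/31 ≈ 1.6452 half-lives elapse, leaving f ≈ 0.3197 of each dose.
Accumulation ratio R = 1/(1 − f) ≈ 1/0.6803 ≈ 1.4699.
Single-dose peak C₀ = D/Vd = 1890/69 ≈ 27.391 mg/L.
Steady-state peak Cmax,ss = C₀·R ≈ 27.391 × 1.4699 ≈ 40.262 mg/L.
Peak 40.3 mg/L vs MTC 59 mg/L: below toxic threshold.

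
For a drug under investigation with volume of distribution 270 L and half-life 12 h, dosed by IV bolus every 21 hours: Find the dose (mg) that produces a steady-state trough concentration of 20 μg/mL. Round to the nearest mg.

12763 mg

τ/t½ = 21/12 ≈ 1.75, so f = (1/2)^(21/12) ≈ 0.297302.
Cmin,ss = (D/Vd)·f/(1−f), so D = Cmin,ss·Vd·(1−f)/f.
D = 20 × 270 × (1−f)/f ≈ 20 × 270 × 2.36358 ≈ 12763.33 mg.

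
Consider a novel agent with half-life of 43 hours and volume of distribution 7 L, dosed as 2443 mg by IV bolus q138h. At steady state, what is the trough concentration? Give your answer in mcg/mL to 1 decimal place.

42.3 mcg/mL

τ/t½ = 138/43 ≈ 3.2093, so fraction remaining f = (1/2)^(138/43) ≈ 0.1081.
Each bolus raises the concentration by D/Vd = 2443/7 ≈ 349.000 mcg/mL.
Steady-state trough Cmin,ss = C₀·f/(1−f) ≈ 349.000 × 0.1081/0.8919 ≈ 42.299 mcg/mL.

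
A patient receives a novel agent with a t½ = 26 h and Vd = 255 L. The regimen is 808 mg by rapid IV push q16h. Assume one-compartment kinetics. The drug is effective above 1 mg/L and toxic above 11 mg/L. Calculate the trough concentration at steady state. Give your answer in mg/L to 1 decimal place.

6.0 mg/L

Over one 16-h interval, 16/26 ≈ 0.61538 half-lives elapse, leaving f ≈ 0.6528 of each dose.
Accumulation ratio R = 1/(1 − f) ≈ 1/0.3472 ≈ 2.8802.
Each bolus raises the concentration by D/Vd = 808/255 ≈ 3.169 mg/L.
Steady-state peak Cmax,ss = C₀·R ≈ 3.169 × 2.8802 ≈ 9.127 mg/L.
Steady-state trough Cmin,ss = Cmax,ss·f ≈ 9.127 × 0.6528 ≈ 5.958 mg/L.
Trough 6.0 mg/L vs MEC 1 mg/L: adequate.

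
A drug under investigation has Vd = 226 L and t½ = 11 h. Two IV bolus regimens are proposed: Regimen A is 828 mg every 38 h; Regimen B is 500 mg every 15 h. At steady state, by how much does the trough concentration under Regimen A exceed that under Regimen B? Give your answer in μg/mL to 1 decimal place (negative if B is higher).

-1.0 μg/mL

Regimen A: f = (1/2)^(38/11) ≈ 0.0912; Cmin,ss = (828/226)·f/(1−f) ≈ 0.368 μg/mL.
Regimen B: f = (1/2)^(15/11) ≈ 0.3886; Cmin,ss = (500/226)·f/(1−f) ≈ 1.406 μg/mL.
Difference ≈ 0.368 − 1.406 ≈ -1.038 μg/mL.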